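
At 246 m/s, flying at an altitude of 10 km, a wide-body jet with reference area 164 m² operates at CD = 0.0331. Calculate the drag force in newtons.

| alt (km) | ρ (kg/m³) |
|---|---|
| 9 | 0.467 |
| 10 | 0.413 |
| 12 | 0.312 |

D = 67800 N

At 10 km, from the table: ρ = 0.413 kg/m³.
Dynamic pressure q = ½ρv² = ½ × 0.413 × 246² = 12500 Pa.
D = q·S·CD = 12500 × 164 × 0.0331 = 67800 N ≈ 67.8 kN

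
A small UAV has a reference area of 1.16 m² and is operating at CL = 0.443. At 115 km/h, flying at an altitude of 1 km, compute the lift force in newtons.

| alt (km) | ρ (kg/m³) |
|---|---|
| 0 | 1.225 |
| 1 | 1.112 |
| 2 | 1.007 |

At 1 km, from the table: ρ = 1.112 kg/m³.
Convert speed: v = 115 km/h ÷ 3.6 = 31.94 m/s.
L = ½ρv²S·CL = ½ × 1.112 × 31.94² × 1.16 × 0.443 = 292 N

L = 292 N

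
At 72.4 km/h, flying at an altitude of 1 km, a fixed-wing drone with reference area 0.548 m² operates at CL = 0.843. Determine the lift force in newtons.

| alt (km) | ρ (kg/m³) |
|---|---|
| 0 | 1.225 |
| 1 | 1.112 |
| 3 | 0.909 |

At 1 km, from the table: ρ = 1.112 kg/m³.
Convert speed: v = 72.4 km/h ÷ 3.6 = 20.11 m/s.
Dynamic pressure q = ½ρv² = ½ × 1.112 × 20.11² = 224.9 Pa.
L = q·S·CL = 224.9 × 0.548 × 0.843 = 104 N

L = 104 N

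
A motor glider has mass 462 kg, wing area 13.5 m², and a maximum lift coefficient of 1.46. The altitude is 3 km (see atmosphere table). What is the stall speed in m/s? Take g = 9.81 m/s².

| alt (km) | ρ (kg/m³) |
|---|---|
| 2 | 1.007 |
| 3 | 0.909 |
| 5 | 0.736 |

At 3 km, from the table: ρ = 0.909 kg/m³.
Stall occurs when L = W at CL,max. W = mg = 462 × 9.81 = 4532 N.
From L = ½ρV²S·CL,max = W: V_stall = √(2W/(ρSCL,max)) = √(2·4532/(0.909·13.5·1.46))
V_stall = √505.9 = 22.5 m/s

V_stall = 22.5 m/s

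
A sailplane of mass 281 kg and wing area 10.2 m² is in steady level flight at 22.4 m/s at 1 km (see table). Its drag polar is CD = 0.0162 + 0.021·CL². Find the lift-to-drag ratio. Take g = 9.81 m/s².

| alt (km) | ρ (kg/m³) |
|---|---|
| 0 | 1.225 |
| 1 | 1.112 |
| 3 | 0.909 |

L/D = 27

At 1 km, from the table: ρ = 1.112 kg/m³.
Level flight ⇒ L = W = m·g = 281 × 9.81 = 2756.6 N.
Dynamic pressure q = 0.5 × 1.112 × 22.4² = 279 Pa.
Required CL = L/(qS) = 2756.6/(279·10.2) = 0.9687.
CD = 0.0162 + 0.021 × 0.9687² = 0.03591.
L/D = CL/CD = 0.9687 / 0.03591 = 27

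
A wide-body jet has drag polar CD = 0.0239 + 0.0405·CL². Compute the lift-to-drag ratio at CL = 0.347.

CD = 0.0239 + 0.0405 × 0.347² = 0.02878
L/D = CL/CD = 0.347 / 0.02878 = 12.1

L/D = 12.1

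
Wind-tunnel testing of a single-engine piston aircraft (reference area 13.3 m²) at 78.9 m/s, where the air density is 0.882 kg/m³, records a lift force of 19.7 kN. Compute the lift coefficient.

CL = 0.54

From L = ½ρv²S·CL, rearranging gives CL = 2L/(ρv²S).
CL = 2 × 19700 / (0.882 × 78.9² × 13.3) = 0.54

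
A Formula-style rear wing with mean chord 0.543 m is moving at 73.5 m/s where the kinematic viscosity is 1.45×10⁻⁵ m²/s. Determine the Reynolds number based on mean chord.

Re = v·c/ν = 73.5 × 0.543 / (1.45×10⁻⁵) = 2.75×10^6

Re = 2.75×10^6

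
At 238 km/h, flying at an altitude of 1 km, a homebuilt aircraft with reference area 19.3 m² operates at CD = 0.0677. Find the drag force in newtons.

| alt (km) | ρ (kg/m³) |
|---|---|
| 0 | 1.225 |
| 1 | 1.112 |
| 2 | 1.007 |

D = 3180 N

At 1 km, from the table: ρ = 1.112 kg/m³.
Convert speed: v = 238 km/h ÷ 3.6 = 66.11 m/s.
D = ½ρv²S·CD = ½ × 1.112 × 66.11² × 19.3 × 0.0677 = 3180 N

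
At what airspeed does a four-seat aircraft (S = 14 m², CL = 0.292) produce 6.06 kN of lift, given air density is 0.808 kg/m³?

L = ½ρv²S·CL ⇒ v = √(2L/(ρ·S·CL))
v = √(2 × 6060 / (0.808 × 14 × 0.292)) = √3669 = 60.6 m/s

v = 60.6 m/s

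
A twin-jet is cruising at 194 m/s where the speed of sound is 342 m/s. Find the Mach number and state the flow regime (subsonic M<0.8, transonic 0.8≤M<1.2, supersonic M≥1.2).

M = v/a = 194 / 342 = 0.567
M = 0.567 → subsonic.

M = 0.567 (subsonic)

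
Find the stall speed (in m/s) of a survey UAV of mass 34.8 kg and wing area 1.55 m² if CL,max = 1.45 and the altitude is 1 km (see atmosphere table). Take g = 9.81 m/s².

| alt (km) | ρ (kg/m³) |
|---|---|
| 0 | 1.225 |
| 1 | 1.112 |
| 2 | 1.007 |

At 1 km, from the table: ρ = 1.112 kg/m³.
At stall, lift equals weight: L = W = m·g = 34.8 × 9.81 = 341.4 N.
V_stall = √(2W/(ρ·S·CL,max)) = √(2 × 341.4 / (1.112 × 1.55 × 1.45))
V_stall = √273.2 = 16.5 m/s

V_stall = 16.5 m/s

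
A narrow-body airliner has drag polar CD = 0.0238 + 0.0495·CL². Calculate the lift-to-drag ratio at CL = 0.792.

L/D = 14.4

CD = 0.0238 + 0.0495 × 0.792² = 0.05485
L/D = CL/CD = 0.792 / 0.05485 = 14.4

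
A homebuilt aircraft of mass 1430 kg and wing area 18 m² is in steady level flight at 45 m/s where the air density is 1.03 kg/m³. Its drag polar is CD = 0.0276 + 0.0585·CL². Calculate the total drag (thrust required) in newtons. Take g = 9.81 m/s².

Weight W = mg = 1430 × 9.81 = 14028 N; in level flight L = W.
q = ½ρv² = ½ × 1.03 × 45² = 1043 Pa.
CL = W/(q·S) = 14028 / (1043 × 18) = 0.7473.
CD = 0.0276 + 0.0585 × 0.7473² = 0.06027.
D = q·S·CD = 1043 × 18 × 0.06027 = 1131 N

D = 1130 N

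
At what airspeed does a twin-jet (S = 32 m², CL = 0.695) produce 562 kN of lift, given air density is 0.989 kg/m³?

v = 226 m/s

L = ½ρv²S·CL ⇒ v = √(2L/(ρ·S·CL))
v = √(2 × 5.62×10^5 / (0.989 × 32 × 0.695)) = √51100 = 226 m/s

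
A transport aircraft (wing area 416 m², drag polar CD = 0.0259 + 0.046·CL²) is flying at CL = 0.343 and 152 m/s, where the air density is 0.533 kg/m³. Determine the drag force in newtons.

CD = 0.0259 + 0.046 × 0.343² = 0.03131
D = ½ρv²S·CD = ½ × 0.533 × 152² × 416 × 0.03131 = 80200 N

D = 80200 N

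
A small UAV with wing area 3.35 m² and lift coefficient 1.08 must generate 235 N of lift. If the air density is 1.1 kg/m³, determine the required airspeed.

L = ½ρv²S·CL ⇒ v = √(2L/(ρ·S·CL))
v = √(2 × 235 / (1.1 × 3.35 × 1.08)) = √118.1 = 10.9 m/s

v = 10.9 m/s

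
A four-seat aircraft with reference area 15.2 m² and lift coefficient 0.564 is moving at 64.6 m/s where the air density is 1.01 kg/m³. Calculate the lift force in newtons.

Dynamic pressure q = ½ρv² = ½ × 1.01 × 64.6² = 2107 Pa.
L = q·S·CL = 2107 × 15.2 × 0.564 = 18100 N ≈ 18.1 kN

L = 18100 N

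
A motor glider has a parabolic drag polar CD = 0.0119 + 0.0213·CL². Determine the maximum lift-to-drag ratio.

For CD = CD0 + K·CL², (L/D)max occurs at CL* = √(CD0/K) and equals 1/(2√(K·CD0)).
(L/D)max = 1/(2√(0.0213 × 0.0119)) = 1/(2 × 0.01592) = 31.4

(L/D)max = 31.4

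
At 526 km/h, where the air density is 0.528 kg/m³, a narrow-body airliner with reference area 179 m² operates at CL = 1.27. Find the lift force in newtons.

L = 1.28×10^6 N

Convert speed: v = 526 km/h ÷ 3.6 = 146.1 m/s.
Dynamic pressure q = ½ρv² = ½ × 0.528 × 146.1² = 5636 Pa.
L = q·S·CL = 5636 × 179 × 1.27 = 1.28×10^6 N ≈ 1280 kN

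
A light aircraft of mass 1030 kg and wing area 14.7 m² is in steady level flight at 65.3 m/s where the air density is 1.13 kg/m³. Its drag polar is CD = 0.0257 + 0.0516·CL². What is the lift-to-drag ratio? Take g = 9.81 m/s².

In steady level flight, lift balances weight: W = mg = 1030 × 9.81 = 10104 N.
Dynamic pressure q = 0.5 × 1.13 × 65.3² = 2409 Pa.
CL = 2W/(ρv²S) = 2×10104/(1.13×65.3²×14.7) = 0.2853.
CD = 0.0257 + 0.0516 × 0.2853² = 0.0299.
L/D = CL/CD = 0.2853 / 0.0299 = 9.54

L/D = 9.54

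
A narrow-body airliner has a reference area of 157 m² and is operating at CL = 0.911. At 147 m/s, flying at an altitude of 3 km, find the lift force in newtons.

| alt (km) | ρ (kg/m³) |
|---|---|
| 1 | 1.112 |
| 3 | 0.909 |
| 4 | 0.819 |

L = 1.4×10^6 N

At 3 km, from the table: ρ = 0.909 kg/m³.
L = ½ρv²S·CL = ½ × 0.909 × 147² × 157 × 0.911 = 1.4×10^6 N ≈ 1400 kN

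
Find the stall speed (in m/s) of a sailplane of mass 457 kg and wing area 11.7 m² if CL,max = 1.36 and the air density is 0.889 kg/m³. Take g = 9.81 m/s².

V_stall = 25.2 m/s

Stall occurs when L = W at CL,max. W = mg = 457 × 9.81 = 4483 N.
V_stall = √(2W/(ρ·S·CL,max)) = √(2 × 4483 / (0.889 × 11.7 × 1.36))
V_stall = √633.9 = 25.2 m/s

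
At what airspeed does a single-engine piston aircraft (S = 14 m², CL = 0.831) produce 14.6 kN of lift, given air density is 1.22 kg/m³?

L = ½ρv²S·CL ⇒ v = √(2L/(ρ·S·CL))
v = √(2 × 14600 / (1.22 × 14 × 0.831)) = √2057 = 45.4 m/s

v = 45.4 m/s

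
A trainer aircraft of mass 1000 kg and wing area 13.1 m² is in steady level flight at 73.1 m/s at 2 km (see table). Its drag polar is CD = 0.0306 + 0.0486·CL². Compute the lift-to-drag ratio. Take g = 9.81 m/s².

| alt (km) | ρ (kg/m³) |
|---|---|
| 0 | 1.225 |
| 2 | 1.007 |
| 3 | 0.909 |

L/D = 8.1

At 2 km, from the table: ρ = 1.007 kg/m³.
In steady level flight, lift balances weight: W = mg = 1000 × 9.81 = 9810 N.
q = ½ρv² = ½ × 1.007 × 73.1² = 2691 Pa.
Required CL = L/(qS) = 9810/(2691·13.1) = 0.2783.
CD = 0.0306 + 0.0486 × 0.2783² = 0.03436.
L/D = CL/CD = 0.2783 / 0.03436 = 8.1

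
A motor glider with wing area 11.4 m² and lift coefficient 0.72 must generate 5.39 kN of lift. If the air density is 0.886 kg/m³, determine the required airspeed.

v = 38.5 m/s

L = ½ρv²S·CL ⇒ v = √(2L/(ρ·S·CL))
v = √(2 × 5390 / (0.886 × 11.4 × 0.72)) = √1482 = 38.5 m/s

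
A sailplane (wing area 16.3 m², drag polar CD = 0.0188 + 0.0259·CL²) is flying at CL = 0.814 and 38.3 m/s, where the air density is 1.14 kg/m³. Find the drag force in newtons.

CD = 0.0188 + 0.0259 × 0.814² = 0.03596
D = ½ρv²S·CD = ½ × 1.14 × 38.3² × 16.3 × 0.03596 = 490 N

D = 490 N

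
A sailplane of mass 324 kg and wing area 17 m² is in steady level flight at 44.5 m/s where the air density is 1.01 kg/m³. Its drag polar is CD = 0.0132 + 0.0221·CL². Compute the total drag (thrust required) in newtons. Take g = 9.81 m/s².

Weight W = mg = 324 × 9.81 = 3178.4 N; in level flight L = W.
q = ½ρv² = ½ × 1.01 × 44.5² = 1000 Pa.
CL = W/(q·S) = 3178.4 / (1000 × 17) = 0.187.
CD = 0.0132 + 0.0221 × 0.187² = 0.01397.
D = q·S·CD = 1000 × 17 × 0.01397 = 237.5 N

D = 238 N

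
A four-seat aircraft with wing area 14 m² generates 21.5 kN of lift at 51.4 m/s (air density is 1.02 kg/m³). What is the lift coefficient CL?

CL = 1.14

From L = ½ρv²S·CL, rearranging gives CL = 2L/(ρv²S).
CL = 2 × 21500 / (1.02 × 51.4² × 14) = 1.14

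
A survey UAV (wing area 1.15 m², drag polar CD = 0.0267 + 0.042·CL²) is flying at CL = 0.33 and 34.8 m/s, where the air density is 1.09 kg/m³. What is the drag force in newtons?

D = 23.7 N

CD = 0.0267 + 0.042 × 0.33² = 0.03127
D = ½ρv²S·CD = ½ × 1.09 × 34.8² × 1.15 × 0.03127 = 23.7 N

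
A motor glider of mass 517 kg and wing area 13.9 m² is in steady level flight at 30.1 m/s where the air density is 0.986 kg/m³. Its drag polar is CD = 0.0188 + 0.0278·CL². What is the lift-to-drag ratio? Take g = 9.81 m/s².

L/D = 21.9

Level flight ⇒ L = W = m·g = 517 × 9.81 = 5071.8 N.
q = ½ρv² = ½ × 0.986 × 30.1² = 446.7 Pa.
Required CL = L/(qS) = 5071.8/(446.7·13.9) = 0.8169.
CD = 0.0188 + 0.0278 × 0.8169² = 0.03735.
L/D = CL/CD = 0.8169 / 0.03735 = 21.9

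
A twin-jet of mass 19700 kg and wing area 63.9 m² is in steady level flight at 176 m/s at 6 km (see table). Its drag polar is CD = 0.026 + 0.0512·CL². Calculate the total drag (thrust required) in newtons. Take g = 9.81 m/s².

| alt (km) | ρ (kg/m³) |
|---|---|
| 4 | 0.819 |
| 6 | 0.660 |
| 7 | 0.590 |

D = 19900 N

At 6 km, from the table: ρ = 0.660 kg/m³.
Level flight ⇒ L = W = m·g = 19700 × 9.81 = 1.9326×10^5 N.
q = ½ρv² = ½ × 0.66 × 176² = 10220 Pa.
Required CL = L/(qS) = 1.9326×10^5/(10220·63.9) = 0.2959.
CD = 0.026 + 0.0512 × 0.2959² = 0.03048.
D = q·S·CD = 10220 × 63.9 × 0.03048 = 19910 N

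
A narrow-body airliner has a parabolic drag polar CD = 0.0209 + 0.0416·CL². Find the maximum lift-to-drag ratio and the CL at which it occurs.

For CD = CD0 + K·CL², (L/D)max occurs at CL* = √(CD0/K) and equals 1/(2√(K·CD0)).
(L/D)max = 1/(2√(0.0416 × 0.0209)) = 1/(2 × 0.02949) = 17
CL* = √(0.0209/0.0416) = 0.709

(L/D)max = 17, at CL = 0.709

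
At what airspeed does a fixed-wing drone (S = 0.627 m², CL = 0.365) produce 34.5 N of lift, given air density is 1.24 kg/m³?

v = 15.6 m/s

L = ½ρv²S·CL ⇒ v = √(2L/(ρ·S·CL))
v = √(2 × 34.5 / (1.24 × 0.627 × 0.365)) = √243.1 = 15.6 m/s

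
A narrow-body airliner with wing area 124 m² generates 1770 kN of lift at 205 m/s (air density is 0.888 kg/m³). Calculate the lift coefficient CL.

CL = 0.765

From L = ½ρv²S·CL, rearranging gives CL = 2L/(ρv²S).
CL = 2 × 1.77×10^6 / (0.888 × 205² × 124) = 0.765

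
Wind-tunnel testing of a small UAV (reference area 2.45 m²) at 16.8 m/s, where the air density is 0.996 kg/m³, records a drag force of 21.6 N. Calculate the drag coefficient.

CD = 0.0627

From D = ½ρv²S·CD, rearranging gives CD = 2D/(ρv²S).
CD = 2 × 21.6 / (0.996 × 16.8² × 2.45) = 0.0627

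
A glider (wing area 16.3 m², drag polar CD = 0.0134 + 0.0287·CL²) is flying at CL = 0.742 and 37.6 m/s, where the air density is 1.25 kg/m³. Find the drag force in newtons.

D = 421 N

CD = 0.0134 + 0.0287 × 0.742² = 0.0292
D = ½ρv²S·CD = ½ × 1.25 × 37.6² × 16.3 × 0.0292 = 421 N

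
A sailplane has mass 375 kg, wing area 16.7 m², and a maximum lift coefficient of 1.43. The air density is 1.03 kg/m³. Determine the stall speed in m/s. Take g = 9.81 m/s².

Stall occurs when L = W at CL,max. W = mg = 375 × 9.81 = 3679 N.
V_stall = √(2W/(ρ·S·CL,max)) = √(2 × 3679 / (1.03 × 16.7 × 1.43))
V_stall = √299.1 = 17.3 m/s

V_stall = 17.3 m/s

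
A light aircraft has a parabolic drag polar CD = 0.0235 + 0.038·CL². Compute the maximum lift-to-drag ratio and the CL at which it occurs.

(L/D)max = 16.7, at CL = 0.786

For CD = CD0 + K·CL², (L/D)max occurs at CL* = √(CD0/K) and equals 1/(2√(K·CD0)).
(L/D)max = 1/(2√(0.038 × 0.0235)) = 1/(2 × 0.02988) = 16.7
CL* = √(0.0235/0.038) = 0.786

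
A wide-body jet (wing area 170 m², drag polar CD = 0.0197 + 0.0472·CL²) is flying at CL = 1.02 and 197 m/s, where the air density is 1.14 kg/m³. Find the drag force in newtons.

D = 2.59×10^5 N

CD = 0.0197 + 0.0472 × 1.02² = 0.06881
D = ½ρv²S·CD = ½ × 1.14 × 197² × 170 × 0.06881 = 2.59×10^5 N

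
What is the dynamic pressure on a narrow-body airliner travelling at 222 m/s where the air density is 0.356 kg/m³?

q = 8770 Pa

q = ½ρv² = ½ × 0.356 × 222² = 8770 Pa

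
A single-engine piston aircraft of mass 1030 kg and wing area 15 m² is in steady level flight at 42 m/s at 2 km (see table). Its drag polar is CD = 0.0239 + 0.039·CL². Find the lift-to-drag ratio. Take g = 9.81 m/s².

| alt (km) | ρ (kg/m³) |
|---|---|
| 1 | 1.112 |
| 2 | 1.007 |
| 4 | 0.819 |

At 2 km, from the table: ρ = 1.007 kg/m³.
Level flight ⇒ L = W = m·g = 1030 × 9.81 = 10104 N.
q = ½ρv² = ½ × 1.007 × 42² = 888.2 Pa.
CL = W/(q·S) = 10104 / (888.2 × 15) = 0.7584.
CD = 0.0239 + 0.039 × 0.7584² = 0.04633.
L/D = CL/CD = 0.7584 / 0.04633 = 16.4

L/D = 16.4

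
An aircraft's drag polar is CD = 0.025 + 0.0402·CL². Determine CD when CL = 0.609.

CD = 0.025 + 0.0402 × 0.609² = 0.025 + 0.01491 = 0.0399

CD = 0.0399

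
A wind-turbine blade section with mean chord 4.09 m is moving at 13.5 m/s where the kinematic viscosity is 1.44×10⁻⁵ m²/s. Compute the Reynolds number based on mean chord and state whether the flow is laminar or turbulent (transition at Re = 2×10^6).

Re = 3.83×10^6 (turbulent)

Re = v·c/ν = 13.5 × 4.09 / (1.44×10⁻⁵) = 3.83×10^6
Since 3.83×10^6 > 2×10^6, the flow is turbulent.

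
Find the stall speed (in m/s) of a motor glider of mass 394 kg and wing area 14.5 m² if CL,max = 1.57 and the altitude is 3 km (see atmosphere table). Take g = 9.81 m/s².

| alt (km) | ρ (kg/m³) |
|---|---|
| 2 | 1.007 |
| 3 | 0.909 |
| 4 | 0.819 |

At 3 km, from the table: ρ = 0.909 kg/m³.
At stall, lift equals weight: L = W = m·g = 394 × 9.81 = 3865 N.
V_stall = √(2W/(ρ·S·CL,max)) = √(2 × 3865 / (0.909 × 14.5 × 1.57))
V_stall = √373.6 = 19.3 m/s

V_stall = 19.3 m/s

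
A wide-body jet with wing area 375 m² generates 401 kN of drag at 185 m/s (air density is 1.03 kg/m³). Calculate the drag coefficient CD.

CD = 0.0607

From D = ½ρv²S·CD, rearranging gives CD = 2D/(ρv²S).
CD = 2 × 4.01×10^5 / (1.03 × 185² × 375) = 0.0607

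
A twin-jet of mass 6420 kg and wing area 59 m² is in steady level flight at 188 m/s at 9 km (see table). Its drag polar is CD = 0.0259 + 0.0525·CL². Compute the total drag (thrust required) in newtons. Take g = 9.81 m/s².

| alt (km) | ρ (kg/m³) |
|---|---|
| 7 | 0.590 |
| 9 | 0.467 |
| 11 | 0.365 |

At 9 km, from the table: ρ = 0.467 kg/m³.
Weight W = mg = 6420 × 9.81 = 62980 N; in level flight L = W.
q = ½ρv² = ½ × 0.467 × 188² = 8253 Pa.
Required CL = L/(qS) = 62980/(8253·59) = 0.1293.
CD = 0.0259 + 0.0525 × 0.1293² = 0.02678.
D = q·S·CD = 8253 × 59 × 0.02678 = 13040 N

D = 13000 N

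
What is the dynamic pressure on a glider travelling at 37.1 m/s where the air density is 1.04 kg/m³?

q = 716 Pa

q = ½ρv² = ½ × 1.04 × 37.1² = 716 Pa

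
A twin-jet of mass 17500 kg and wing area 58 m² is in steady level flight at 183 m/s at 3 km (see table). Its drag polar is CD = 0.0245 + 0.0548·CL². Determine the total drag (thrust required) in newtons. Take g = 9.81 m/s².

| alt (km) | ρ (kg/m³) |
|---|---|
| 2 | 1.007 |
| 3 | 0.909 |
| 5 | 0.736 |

D = 23500 N

At 3 km, from the table: ρ = 0.909 kg/m³.
Weight W = mg = 17500 × 9.81 = 1.7168×10^5 N; in level flight L = W.
Dynamic pressure q = 0.5 × 0.909 × 183² = 15220 Pa.
Required CL = L/(qS) = 1.7168×10^5/(15220·58) = 0.1945.
CD = 0.0245 + 0.0548 × 0.1945² = 0.02657.
D = q·S·CD = 15220 × 58 × 0.02657 = 23460 N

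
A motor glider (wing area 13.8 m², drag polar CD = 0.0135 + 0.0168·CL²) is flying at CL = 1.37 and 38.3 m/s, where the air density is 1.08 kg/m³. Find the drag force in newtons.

CD = 0.0135 + 0.0168 × 1.37² = 0.04503
D = ½ρv²S·CD = ½ × 1.08 × 38.3² × 13.8 × 0.04503 = 492 N

D = 492 N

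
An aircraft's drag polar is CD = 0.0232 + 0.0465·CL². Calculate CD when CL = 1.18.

CD = 0.0232 + 0.0465 × 1.18² = 0.0232 + 0.06475 = 0.0879

CD = 0.0879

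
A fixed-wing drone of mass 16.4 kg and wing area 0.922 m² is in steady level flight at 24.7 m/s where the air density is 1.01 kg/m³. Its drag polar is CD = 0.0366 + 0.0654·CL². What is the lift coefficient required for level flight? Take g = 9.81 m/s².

CL = 0.566

In steady level flight, lift balances weight: W = mg = 16.4 × 9.81 = 160.88 N.
Dynamic pressure q = 0.5 × 1.01 × 24.7² = 308.1 Pa.
CL = W/(q·S) = 160.88 / (308.1 × 0.922) = 0.5664.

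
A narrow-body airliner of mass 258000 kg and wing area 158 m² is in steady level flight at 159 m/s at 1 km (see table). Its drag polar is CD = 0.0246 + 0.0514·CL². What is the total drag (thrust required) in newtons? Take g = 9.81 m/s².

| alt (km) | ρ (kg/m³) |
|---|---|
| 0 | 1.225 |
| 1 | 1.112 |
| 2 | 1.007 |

D = 2.03×10^5 N

At 1 km, from the table: ρ = 1.112 kg/m³.
In steady level flight, lift balances weight: W = mg = 258000 × 9.81 = 2.531×10^6 N.
q = ½ρv² = ½ × 1.112 × 159² = 14060 Pa.
Required CL = L/(qS) = 2.531×10^6/(14060·158) = 1.14.
CD = 0.0246 + 0.0514 × 1.14² = 0.09136.
D = q·S·CD = 14060 × 158 × 0.09136 = 2.029×10^5 N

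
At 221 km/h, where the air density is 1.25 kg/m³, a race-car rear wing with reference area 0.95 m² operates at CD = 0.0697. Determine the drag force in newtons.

D = 156 N

Convert speed: v = 221 km/h ÷ 3.6 = 61.39 m/s.
Dynamic pressure q = ½ρv² = ½ × 1.25 × 61.39² = 2355 Pa.
D = q·S·CD = 2355 × 0.95 × 0.0697 = 156 N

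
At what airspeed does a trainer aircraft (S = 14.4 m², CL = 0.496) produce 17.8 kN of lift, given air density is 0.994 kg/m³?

v = 70.8 m/s

L = ½ρv²S·CL ⇒ v = √(2L/(ρ·S·CL))
v = √(2 × 17800 / (0.994 × 14.4 × 0.496)) = √5014 = 70.8 m/s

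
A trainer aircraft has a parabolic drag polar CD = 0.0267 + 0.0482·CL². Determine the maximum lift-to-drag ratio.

For CD = CD0 + K·CL², (L/D)max occurs at CL* = √(CD0/K) and equals 1/(2√(K·CD0)).
(L/D)max = 1/(2√(0.0482 × 0.0267)) = 1/(2 × 0.03587) = 13.9

(L/D)max = 13.9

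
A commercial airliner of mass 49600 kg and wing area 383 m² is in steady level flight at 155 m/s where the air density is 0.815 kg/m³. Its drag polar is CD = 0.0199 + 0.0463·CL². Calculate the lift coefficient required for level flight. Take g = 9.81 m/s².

In steady level flight, lift balances weight: W = mg = 49600 × 9.81 = 4.8658×10^5 N.
Dynamic pressure q = 0.5 × 0.815 × 155² = 9790 Pa.
Required CL = L/(qS) = 4.8658×10^5/(9790·383) = 0.1298.

CL = 0.13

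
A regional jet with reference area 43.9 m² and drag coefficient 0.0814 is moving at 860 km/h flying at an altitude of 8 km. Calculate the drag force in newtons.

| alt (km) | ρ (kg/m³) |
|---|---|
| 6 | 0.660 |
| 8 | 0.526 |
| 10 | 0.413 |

D = 53600 N

At 8 km, from the table: ρ = 0.526 kg/m³.
Convert speed: v = 860 km/h ÷ 3.6 = 238.9 m/s.
Dynamic pressure q = ½ρv² = ½ × 0.526 × 238.9² = 15010 Pa.
D = q·S·CD = 15010 × 43.9 × 0.0814 = 53600 N ≈ 53.6 kN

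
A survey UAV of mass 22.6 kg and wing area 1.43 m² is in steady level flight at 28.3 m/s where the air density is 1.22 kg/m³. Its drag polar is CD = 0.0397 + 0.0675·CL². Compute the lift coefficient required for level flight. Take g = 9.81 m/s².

Weight W = mg = 22.6 × 9.81 = 221.71 N; in level flight L = W.
Dynamic pressure q = 0.5 × 1.22 × 28.3² = 488.5 Pa.
CL = 2W/(ρv²S) = 2×221.71/(1.22×28.3²×1.43) = 0.3174.

CL = 0.317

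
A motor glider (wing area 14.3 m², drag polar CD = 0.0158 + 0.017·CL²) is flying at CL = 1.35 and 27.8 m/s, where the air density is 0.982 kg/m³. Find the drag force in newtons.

CD = 0.0158 + 0.017 × 1.35² = 0.04678
D = ½ρv²S·CD = ½ × 0.982 × 27.8² × 14.3 × 0.04678 = 254 N

D = 254 N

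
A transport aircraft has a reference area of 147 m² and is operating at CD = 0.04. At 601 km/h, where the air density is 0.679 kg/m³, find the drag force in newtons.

Convert speed: v = 601 km/h ÷ 3.6 = 166.9 m/s.
D = ½ρv²S·CD = ½ × 0.679 × 166.9² × 147 × 0.04 = 55600 N ≈ 55.6 kN

D = 55600 N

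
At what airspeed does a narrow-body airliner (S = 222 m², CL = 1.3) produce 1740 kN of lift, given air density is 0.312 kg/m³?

v = 197 m/s

L = ½ρv²S·CL ⇒ v = √(2L/(ρ·S·CL))
v = √(2 × 1.74×10^6 / (0.312 × 222 × 1.3)) = √38650 = 197 m/s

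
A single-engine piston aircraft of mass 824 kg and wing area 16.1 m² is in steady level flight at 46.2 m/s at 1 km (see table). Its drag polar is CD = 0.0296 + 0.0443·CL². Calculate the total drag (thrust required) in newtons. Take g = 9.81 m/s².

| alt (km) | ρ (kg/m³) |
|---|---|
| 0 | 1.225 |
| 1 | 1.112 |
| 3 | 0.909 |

At 1 km, from the table: ρ = 1.112 kg/m³.
Level flight ⇒ L = W = m·g = 824 × 9.81 = 8083.4 N.
q = ½ρv² = ½ × 1.112 × 46.2² = 1187 Pa.
CL = 2W/(ρv²S) = 2×8083.4/(1.112×46.2²×16.1) = 0.4231.
CD = 0.0296 + 0.0443 × 0.4231² = 0.03753.
D = q·S·CD = 1187 × 16.1 × 0.03753 = 717.1 N

D = 717 N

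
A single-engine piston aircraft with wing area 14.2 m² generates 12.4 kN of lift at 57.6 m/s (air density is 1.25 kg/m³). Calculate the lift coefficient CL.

CL = 0.421

From L = ½ρv²S·CL, rearranging gives CL = 2L/(ρv²S).
CL = 2 × 12400 / (1.25 × 57.6² × 14.2) = 0.421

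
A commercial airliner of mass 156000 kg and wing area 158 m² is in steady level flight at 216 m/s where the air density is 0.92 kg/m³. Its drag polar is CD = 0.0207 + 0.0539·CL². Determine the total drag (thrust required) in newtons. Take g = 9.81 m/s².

In steady level flight, lift balances weight: W = mg = 156000 × 9.81 = 1.5304×10^6 N.
Dynamic pressure q = 0.5 × 0.92 × 216² = 21460 Pa.
CL = 2W/(ρv²S) = 2×1.5304×10^6/(0.92×216²×158) = 0.4513.
CD = 0.0207 + 0.0539 × 0.4513² = 0.03168.
D = q·S·CD = 21460 × 158 × 0.03168 = 1.074×10^5 N

D = 1.07×10^5 N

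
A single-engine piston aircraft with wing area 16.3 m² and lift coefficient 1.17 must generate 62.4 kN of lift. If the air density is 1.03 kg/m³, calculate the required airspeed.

v = 79.7 m/s

L = ½ρv²S·CL ⇒ v = √(2L/(ρ·S·CL))
v = √(2 × 62400 / (1.03 × 16.3 × 1.17)) = √6353 = 79.7 m/s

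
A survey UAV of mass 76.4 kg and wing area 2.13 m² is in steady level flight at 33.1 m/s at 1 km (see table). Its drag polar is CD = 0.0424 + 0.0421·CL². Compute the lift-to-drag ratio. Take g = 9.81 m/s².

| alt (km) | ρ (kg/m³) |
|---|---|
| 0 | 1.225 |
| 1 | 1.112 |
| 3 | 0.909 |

L/D = 10.2

At 1 km, from the table: ρ = 1.112 kg/m³.
Level flight ⇒ L = W = m·g = 76.4 × 9.81 = 749.48 N.
Dynamic pressure q = 0.5 × 1.112 × 33.1² = 609.2 Pa.
CL = W/(q·S) = 749.48 / (609.2 × 2.13) = 0.5776.
CD = 0.0424 + 0.0421 × 0.5776² = 0.05645.
L/D = CL/CD = 0.5776 / 0.05645 = 10.2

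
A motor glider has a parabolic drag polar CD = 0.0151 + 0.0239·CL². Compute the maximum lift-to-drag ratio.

(L/D)max = 26.3

For CD = CD0 + K·CL², (L/D)max occurs at CL* = √(CD0/K) and equals 1/(2√(K·CD0)).
(L/D)max = 1/(2√(0.0239 × 0.0151)) = 1/(2 × 0.019) = 26.3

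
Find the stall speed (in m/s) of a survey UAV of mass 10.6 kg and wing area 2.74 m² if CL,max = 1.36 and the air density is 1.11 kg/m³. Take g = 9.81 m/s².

At stall, lift equals weight: L = W = m·g = 10.6 × 9.81 = 104 N.
V_stall = √(2W/(ρ·S·CL,max)) = √(2 × 104 / (1.11 × 2.74 × 1.36))
V_stall = √50.28 = 7.09 m/s

V_stall = 7.09 m/s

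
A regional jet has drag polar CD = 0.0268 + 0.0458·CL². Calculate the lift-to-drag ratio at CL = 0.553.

CD = 0.0268 + 0.0458 × 0.553² = 0.04081
L/D = CL/CD = 0.553 / 0.04081 = 13.6

L/D = 13.6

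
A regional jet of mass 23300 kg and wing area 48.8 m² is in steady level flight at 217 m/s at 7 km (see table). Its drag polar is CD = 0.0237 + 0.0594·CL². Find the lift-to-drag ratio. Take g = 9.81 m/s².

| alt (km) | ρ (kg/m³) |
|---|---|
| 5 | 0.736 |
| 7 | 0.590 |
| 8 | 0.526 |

L/D = 11.1

At 7 km, from the table: ρ = 0.590 kg/m³.
In steady level flight, lift balances weight: W = mg = 23300 × 9.81 = 2.2857×10^5 N.
Dynamic pressure q = 0.5 × 0.59 × 217² = 13890 Pa.
CL = W/(q·S) = 2.2857×10^5 / (13890 × 48.8) = 0.3372.
CD = 0.0237 + 0.0594 × 0.3372² = 0.03045.
L/D = CL/CD = 0.3372 / 0.03045 = 11.1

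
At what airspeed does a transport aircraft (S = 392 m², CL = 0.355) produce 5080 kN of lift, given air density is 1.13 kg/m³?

v = 254 m/s

L = ½ρv²S·CL ⇒ v = √(2L/(ρ·S·CL))
v = √(2 × 5.08×10^6 / (1.13 × 392 × 0.355)) = √64610 = 254 m/s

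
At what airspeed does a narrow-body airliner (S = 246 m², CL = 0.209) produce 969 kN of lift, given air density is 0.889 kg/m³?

v = 206 m/s

L = ½ρv²S·CL ⇒ v = √(2L/(ρ·S·CL))
v = √(2 × 9.69×10^5 / (0.889 × 246 × 0.209)) = √42400 = 206 m/s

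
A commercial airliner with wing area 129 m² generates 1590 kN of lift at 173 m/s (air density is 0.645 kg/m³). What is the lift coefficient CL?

CL = 1.28

From L = ½ρv²S·CL, rearranging gives CL = 2L/(ρv²S).
CL = 2 × 1.59×10^6 / (0.645 × 173² × 129) = 1.28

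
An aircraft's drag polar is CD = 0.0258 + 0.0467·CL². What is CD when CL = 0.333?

CD = 0.0258 + 0.0467 × 0.333² = 0.0258 + 0.005179 = 0.031

CD = 0.031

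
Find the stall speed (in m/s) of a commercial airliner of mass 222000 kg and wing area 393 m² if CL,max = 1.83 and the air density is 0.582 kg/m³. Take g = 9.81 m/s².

V_stall = 102 m/s

Stall occurs when L = W at CL,max. W = mg = 222000 × 9.81 = 2.178×10^6 N.
From L = ½ρV²S·CL,max = W: V_stall = √(2W/(ρSCL,max)) = √(2·2.178×10^6/(0.582·393·1.83))
V_stall = √10410 = 102 m/s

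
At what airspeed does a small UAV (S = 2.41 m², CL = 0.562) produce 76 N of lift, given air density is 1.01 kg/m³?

v = 10.5 m/s

L = ½ρv²S·CL ⇒ v = √(2L/(ρ·S·CL))
v = √(2 × 76 / (1.01 × 2.41 × 0.562)) = √111.1 = 10.5 m/s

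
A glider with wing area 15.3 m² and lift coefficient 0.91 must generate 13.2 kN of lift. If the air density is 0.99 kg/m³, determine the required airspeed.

L = ½ρv²S·CL ⇒ v = √(2L/(ρ·S·CL))
v = √(2 × 13200 / (0.99 × 15.3 × 0.91)) = √1915 = 43.8 m/s

v = 43.8 m/s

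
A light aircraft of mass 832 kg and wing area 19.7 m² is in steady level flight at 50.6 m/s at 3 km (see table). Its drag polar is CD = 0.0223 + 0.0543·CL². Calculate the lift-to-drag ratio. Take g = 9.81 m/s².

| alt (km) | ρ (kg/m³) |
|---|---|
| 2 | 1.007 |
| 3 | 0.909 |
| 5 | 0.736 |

At 3 km, from the table: ρ = 0.909 kg/m³.
In steady level flight, lift balances weight: W = mg = 832 × 9.81 = 8161.9 N.
Dynamic pressure q = 0.5 × 0.909 × 50.6² = 1164 Pa.
Required CL = L/(qS) = 8161.9/(1164·19.7) = 0.356.
CD = 0.0223 + 0.0543 × 0.356² = 0.02918.
L/D = CL/CD = 0.356 / 0.02918 = 12.2

L/D = 12.2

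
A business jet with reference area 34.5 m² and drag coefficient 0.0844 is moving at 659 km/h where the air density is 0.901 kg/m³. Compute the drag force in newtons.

D = 44000 N

Convert speed: v = 659 km/h ÷ 3.6 = 183.1 m/s.
D = ½ρv²S·CD = ½ × 0.901 × 183.1² × 34.5 × 0.0844 = 44000 N ≈ 44 kN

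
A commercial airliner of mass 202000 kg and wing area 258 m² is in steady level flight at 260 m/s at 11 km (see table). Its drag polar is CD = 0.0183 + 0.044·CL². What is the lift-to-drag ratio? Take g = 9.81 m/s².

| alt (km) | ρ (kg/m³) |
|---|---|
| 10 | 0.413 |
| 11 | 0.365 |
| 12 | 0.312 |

At 11 km, from the table: ρ = 0.365 kg/m³.
Level flight ⇒ L = W = m·g = 202000 × 9.81 = 1.9816×10^6 N.
q = ½ρv² = ½ × 0.365 × 260² = 12340 Pa.
CL = W/(q·S) = 1.9816×10^6 / (12340 × 258) = 0.6226.
CD = 0.0183 + 0.044 × 0.6226² = 0.03535.
L/D = CL/CD = 0.6226 / 0.03535 = 17.6

L/D = 17.6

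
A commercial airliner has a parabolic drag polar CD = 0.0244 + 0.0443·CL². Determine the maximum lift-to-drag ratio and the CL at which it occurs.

(L/D)max = 15.2, at CL = 0.742

For CD = CD0 + K·CL², (L/D)max occurs at CL* = √(CD0/K) and equals 1/(2√(K·CD0)).
(L/D)max = 1/(2√(0.0443 × 0.0244)) = 1/(2 × 0.03288) = 15.2
CL* = √(0.0244/0.0443) = 0.742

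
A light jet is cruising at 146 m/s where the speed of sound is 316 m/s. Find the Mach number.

M = v/a = 146 / 316 = 0.462

M = 0.462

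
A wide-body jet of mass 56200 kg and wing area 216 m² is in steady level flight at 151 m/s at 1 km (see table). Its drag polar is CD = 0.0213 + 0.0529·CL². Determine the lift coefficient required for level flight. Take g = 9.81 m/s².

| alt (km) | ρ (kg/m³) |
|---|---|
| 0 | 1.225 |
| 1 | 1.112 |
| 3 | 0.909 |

CL = 0.201

At 1 km, from the table: ρ = 1.112 kg/m³.
Level flight ⇒ L = W = m·g = 56200 × 9.81 = 5.5132×10^5 N.
q = ½ρv² = ½ × 1.112 × 151² = 12680 Pa.
CL = W/(q·S) = 5.5132×10^5 / (12680 × 216) = 0.2013.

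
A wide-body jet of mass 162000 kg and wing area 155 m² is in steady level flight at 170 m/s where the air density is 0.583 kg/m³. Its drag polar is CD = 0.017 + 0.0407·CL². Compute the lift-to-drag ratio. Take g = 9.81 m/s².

Weight W = mg = 162000 × 9.81 = 1.5892×10^6 N; in level flight L = W.
q = ½ρv² = ½ × 0.583 × 170² = 8424 Pa.
CL = W/(q·S) = 1.5892×10^6 / (8424 × 155) = 1.217.
CD = 0.017 + 0.0407 × 1.217² = 0.07729.
L/D = CL/CD = 1.217 / 0.07729 = 15.7

L/D = 15.7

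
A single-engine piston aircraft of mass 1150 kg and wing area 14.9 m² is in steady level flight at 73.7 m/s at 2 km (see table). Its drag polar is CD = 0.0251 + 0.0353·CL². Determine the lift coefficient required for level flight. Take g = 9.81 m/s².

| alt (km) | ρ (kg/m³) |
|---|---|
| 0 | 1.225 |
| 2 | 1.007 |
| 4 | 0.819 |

At 2 km, from the table: ρ = 1.007 kg/m³.
Level flight ⇒ L = W = m·g = 1150 × 9.81 = 11282 N.
Dynamic pressure q = 0.5 × 1.007 × 73.7² = 2735 Pa.
Required CL = L/(qS) = 11282/(2735·14.9) = 0.2769.

CL = 0.277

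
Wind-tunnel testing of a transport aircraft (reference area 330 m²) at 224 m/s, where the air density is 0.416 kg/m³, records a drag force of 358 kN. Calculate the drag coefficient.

From D = ½ρv²S·CD, rearranging gives CD = 2D/(ρv²S).
CD = 2 × 3.58×10^5 / (0.416 × 224² × 330) = 0.104

CD = 0.104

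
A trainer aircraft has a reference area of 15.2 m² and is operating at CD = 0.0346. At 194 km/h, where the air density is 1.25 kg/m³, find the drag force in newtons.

D = 955 N

Convert speed: v = 194 km/h ÷ 3.6 = 53.89 m/s.
D = ½ρv²S·CD = ½ × 1.25 × 53.89² × 15.2 × 0.0346 = 955 N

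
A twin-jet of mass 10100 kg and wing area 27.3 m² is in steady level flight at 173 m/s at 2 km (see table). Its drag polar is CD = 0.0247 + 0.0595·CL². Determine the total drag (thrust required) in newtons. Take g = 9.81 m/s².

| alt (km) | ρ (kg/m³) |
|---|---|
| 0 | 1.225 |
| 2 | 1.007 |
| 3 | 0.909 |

At 2 km, from the table: ρ = 1.007 kg/m³.
In steady level flight, lift balances weight: W = mg = 10100 × 9.81 = 99081 N.
Dynamic pressure q = 0.5 × 1.007 × 173² = 15070 Pa.
Required CL = L/(qS) = 99081/(15070·27.3) = 0.2408.
CD = 0.0247 + 0.0595 × 0.2408² = 0.02815.
D = q·S·CD = 15070 × 27.3 × 0.02815 = 11580 N

D = 11600 N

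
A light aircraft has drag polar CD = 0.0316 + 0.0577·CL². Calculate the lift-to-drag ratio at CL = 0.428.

CD = 0.0316 + 0.0577 × 0.428² = 0.04217
L/D = CL/CD = 0.428 / 0.04217 = 10.1

L/D = 10.1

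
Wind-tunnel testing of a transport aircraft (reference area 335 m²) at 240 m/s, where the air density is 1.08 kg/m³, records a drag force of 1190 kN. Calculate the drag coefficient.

From D = ½ρv²S·CD, rearranging gives CD = 2D/(ρv²S).
CD = 2 × 1.19×10^6 / (1.08 × 240² × 335) = 0.114

CD = 0.114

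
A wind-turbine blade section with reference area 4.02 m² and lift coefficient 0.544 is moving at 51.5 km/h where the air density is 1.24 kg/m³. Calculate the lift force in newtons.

L = 277 N

Convert speed: v = 51.5 km/h ÷ 3.6 = 14.31 m/s.
L = ½ρv²S·CL = ½ × 1.24 × 14.31² × 4.02 × 0.544 = 277 N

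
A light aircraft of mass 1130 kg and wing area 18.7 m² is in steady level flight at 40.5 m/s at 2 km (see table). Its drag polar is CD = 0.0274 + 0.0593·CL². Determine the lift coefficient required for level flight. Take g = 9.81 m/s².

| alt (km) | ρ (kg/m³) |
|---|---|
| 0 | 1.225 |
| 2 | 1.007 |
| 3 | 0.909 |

CL = 0.718

At 2 km, from the table: ρ = 1.007 kg/m³.
In steady level flight, lift balances weight: W = mg = 1130 × 9.81 = 11085 N.
q = ½ρv² = ½ × 1.007 × 40.5² = 825.9 Pa.
CL = W/(q·S) = 11085 / (825.9 × 18.7) = 0.7178.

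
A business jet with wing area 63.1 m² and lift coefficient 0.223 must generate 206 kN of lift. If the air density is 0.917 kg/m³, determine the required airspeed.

L = ½ρv²S·CL ⇒ v = √(2L/(ρ·S·CL))
v = √(2 × 2.06×10^5 / (0.917 × 63.1 × 0.223)) = √31930 = 179 m/s

v = 179 m/s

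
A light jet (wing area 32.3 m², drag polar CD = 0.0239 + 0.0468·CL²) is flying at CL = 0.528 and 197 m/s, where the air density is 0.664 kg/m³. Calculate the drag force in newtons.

CD = 0.0239 + 0.0468 × 0.528² = 0.03695
D = ½ρv²S·CD = ½ × 0.664 × 197² × 32.3 × 0.03695 = 15400 N

D = 15400 N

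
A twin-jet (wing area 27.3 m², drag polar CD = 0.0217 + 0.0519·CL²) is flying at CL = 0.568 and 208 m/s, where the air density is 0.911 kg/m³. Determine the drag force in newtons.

CD = 0.0217 + 0.0519 × 0.568² = 0.03844
D = ½ρv²S·CD = ½ × 0.911 × 208² × 27.3 × 0.03844 = 20700 N

D = 20700 N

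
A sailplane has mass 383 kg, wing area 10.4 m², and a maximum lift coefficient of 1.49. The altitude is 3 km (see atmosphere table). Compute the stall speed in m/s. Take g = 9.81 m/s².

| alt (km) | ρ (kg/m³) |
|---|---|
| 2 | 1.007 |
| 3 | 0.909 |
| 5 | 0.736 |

At 3 km, from the table: ρ = 0.909 kg/m³.
Stall occurs when L = W at CL,max. W = mg = 383 × 9.81 = 3757 N.
V_stall = √(2W/(ρ·S·CL,max)) = √(2 × 3757 / (0.909 × 10.4 × 1.49))
V_stall = √533.5 = 23.1 m/s

V_stall = 23.1 m/s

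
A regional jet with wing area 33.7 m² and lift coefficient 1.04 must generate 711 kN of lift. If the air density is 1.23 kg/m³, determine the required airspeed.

L = ½ρv²S·CL ⇒ v = √(2L/(ρ·S·CL))
v = √(2 × 7.11×10^5 / (1.23 × 33.7 × 1.04)) = √32990 = 182 m/s

v = 182 m/s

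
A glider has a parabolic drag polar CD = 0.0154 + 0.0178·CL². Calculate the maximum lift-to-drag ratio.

(L/D)max = 30.2

For CD = CD0 + K·CL², (L/D)max occurs at CL* = √(CD0/K) and equals 1/(2√(K·CD0)).
(L/D)max = 1/(2√(0.0178 × 0.0154)) = 1/(2 × 0.01656) = 30.2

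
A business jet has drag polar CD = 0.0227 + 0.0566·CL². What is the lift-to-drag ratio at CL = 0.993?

CD = 0.0227 + 0.0566 × 0.993² = 0.07851
L/D = CL/CD = 0.993 / 0.07851 = 12.6

L/D = 12.6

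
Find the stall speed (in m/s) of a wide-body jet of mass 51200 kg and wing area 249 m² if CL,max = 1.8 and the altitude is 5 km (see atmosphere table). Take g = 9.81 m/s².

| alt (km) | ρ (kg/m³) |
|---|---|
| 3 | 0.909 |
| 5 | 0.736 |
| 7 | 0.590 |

V_stall = 55.2 m/s

At 5 km, from the table: ρ = 0.736 kg/m³.
At stall, lift equals weight: L = W = m·g = 51200 × 9.81 = 5.023×10^5 N.
From L = ½ρV²S·CL,max = W: V_stall = √(2W/(ρSCL,max)) = √(2·5.023×10^5/(0.736·249·1.8))
V_stall = √3045 = 55.2 m/s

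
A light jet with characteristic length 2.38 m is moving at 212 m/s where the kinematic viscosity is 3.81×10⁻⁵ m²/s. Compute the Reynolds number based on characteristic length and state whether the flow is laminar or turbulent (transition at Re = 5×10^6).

Re = v·c/ν = 212 × 2.38 / (3.81×10⁻⁵) = 1.32×10^7
Since 1.32×10^7 > 5×10^6, the flow is turbulent.

Re = 1.32×10^7 (turbulent)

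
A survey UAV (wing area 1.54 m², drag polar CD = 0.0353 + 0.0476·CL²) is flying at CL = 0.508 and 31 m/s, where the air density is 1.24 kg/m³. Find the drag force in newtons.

D = 43.7 N

CD = 0.0353 + 0.0476 × 0.508² = 0.04758
D = ½ρv²S·CD = ½ × 1.24 × 31² × 1.54 × 0.04758 = 43.7 N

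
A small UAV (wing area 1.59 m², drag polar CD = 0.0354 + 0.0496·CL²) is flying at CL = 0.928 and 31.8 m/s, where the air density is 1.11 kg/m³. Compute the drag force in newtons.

D = 69.7 N

CD = 0.0354 + 0.0496 × 0.928² = 0.07811
D = ½ρv²S·CD = ½ × 1.11 × 31.8² × 1.59 × 0.07811 = 69.7 N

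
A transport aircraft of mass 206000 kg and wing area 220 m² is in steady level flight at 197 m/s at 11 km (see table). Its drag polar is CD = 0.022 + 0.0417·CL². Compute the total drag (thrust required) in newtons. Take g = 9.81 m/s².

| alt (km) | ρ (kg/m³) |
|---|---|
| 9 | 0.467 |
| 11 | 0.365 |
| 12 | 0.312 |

D = 1.44×10^5 N

At 11 km, from the table: ρ = 0.365 kg/m³.
Level flight ⇒ L = W = m·g = 206000 × 9.81 = 2.0209×10^6 N.
Dynamic pressure q = 0.5 × 0.365 × 197² = 7083 Pa.
Required CL = L/(qS) = 2.0209×10^6/(7083·220) = 1.297.
CD = 0.022 + 0.0417 × 1.297² = 0.09214.
D = q·S·CD = 7083 × 220 × 0.09214 = 1.436×10^5 N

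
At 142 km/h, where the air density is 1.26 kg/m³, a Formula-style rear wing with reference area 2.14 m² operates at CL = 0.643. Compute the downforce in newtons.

Convert speed: v = 142 km/h ÷ 3.6 = 39.44 m/s.
L = ½ρv²S·CL = ½ × 1.26 × 39.44² × 2.14 × 0.643 = 1350 N

L = 1350 N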